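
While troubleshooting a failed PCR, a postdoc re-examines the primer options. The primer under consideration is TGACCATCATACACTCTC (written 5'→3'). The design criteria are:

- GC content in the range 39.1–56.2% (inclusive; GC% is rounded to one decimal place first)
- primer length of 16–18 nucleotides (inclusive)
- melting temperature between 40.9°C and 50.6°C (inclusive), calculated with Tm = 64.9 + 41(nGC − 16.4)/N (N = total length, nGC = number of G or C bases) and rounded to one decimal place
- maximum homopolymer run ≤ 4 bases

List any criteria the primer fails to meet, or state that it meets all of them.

Base counts: A=5, T=5, G=1, C=7 (length 18).
GC content: GC 8/18 = 44.4% ✓
length: length 18 ✓
Tm: Tm = 64.9 + 41·(8 − 16.4)/18 = 45.8°C ✓
homopolymer run: longest run = 2 ✓

Meets all criteria.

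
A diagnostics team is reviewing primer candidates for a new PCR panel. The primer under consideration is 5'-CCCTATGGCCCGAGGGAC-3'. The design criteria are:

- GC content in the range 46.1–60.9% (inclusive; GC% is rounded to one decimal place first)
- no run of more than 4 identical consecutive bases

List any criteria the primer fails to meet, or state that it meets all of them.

Fails: GC content.

Base counts: A=3, T=2, G=6, C=7 (length 18).
GC content: GC 13/18 = 72.2%, outside 46.1–60.9% ✗
homopolymer run: longest run = 3 ✓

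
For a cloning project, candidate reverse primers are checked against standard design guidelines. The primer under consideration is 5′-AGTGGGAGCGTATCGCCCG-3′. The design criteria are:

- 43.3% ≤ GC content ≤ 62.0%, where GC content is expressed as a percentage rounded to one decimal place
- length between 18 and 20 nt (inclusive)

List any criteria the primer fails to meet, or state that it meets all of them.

Fails: GC content.

Base counts: A=3, T=3, G=8, C=5 (length 19).
GC content: GC 13/19 = 68.4%, outside 43.3–62.0% ✗
length: length 19 ✓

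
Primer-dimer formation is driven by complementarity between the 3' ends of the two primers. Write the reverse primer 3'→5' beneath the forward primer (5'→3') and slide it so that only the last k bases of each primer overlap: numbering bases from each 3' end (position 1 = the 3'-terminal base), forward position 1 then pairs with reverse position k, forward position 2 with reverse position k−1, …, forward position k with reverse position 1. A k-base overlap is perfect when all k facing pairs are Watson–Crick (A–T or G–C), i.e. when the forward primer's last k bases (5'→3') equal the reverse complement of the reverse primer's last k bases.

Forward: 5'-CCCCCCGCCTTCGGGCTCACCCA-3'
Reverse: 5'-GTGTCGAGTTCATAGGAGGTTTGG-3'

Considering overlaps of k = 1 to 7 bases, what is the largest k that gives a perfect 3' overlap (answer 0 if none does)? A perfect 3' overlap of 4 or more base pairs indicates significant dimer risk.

Longest perfect overlap: 3 complementary base pairs; below the dimer-risk threshold (threshold 4).

Last 7 bases (5'→3') — forward …TCACCCA, reverse …GGTTTGG.
Reverse complement of the reverse primer's last 7 bases: CCAAACC; its first k bases are the reverse complement of the reverse primer's last k bases, so a perfect k-base overlap needs the forward primer's last k bases to equal them.
Comparing (forward last k vs required): k=1: A vs C ✗; k=2: CA vs CC ✗; k=3: CCA vs CCA ✓; k=4: CCCA vs CCAA ✗; k=5: ACCCA vs CCAAA ✗; k=6: CACCCA vs CCAAAC ✗; k=7: TCACCCA vs CCAAACC ✗.
Only k = 3 is perfect, so the longest perfect 3' overlap is 3.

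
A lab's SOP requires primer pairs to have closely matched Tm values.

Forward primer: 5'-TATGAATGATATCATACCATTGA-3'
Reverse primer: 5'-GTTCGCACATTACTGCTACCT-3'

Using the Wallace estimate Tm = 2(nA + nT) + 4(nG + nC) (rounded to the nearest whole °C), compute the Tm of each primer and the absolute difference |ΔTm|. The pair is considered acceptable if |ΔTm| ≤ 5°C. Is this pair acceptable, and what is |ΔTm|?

|ΔTm| = 4°C; the pair is acceptable.

Forward: A=9 T=8 G=3 C=3 → Tm = 2·17 + 4·6 = 58°C.
Reverse: A=4 T=7 G=3 C=7 → Tm = 2·11 + 4·10 = 62°C.
|ΔTm| = |58 − 62| = 4°C, ≤ 5°C.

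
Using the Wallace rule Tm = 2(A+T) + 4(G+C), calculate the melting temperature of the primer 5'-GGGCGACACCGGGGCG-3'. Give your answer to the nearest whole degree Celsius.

Base counts: A=2, T=0, G=9, C=5 (length 16).
Tm = 2·(2+0) + 4·(9+5) = 2·2 + 4·14 = 4 + 56 = 60°C.

60°C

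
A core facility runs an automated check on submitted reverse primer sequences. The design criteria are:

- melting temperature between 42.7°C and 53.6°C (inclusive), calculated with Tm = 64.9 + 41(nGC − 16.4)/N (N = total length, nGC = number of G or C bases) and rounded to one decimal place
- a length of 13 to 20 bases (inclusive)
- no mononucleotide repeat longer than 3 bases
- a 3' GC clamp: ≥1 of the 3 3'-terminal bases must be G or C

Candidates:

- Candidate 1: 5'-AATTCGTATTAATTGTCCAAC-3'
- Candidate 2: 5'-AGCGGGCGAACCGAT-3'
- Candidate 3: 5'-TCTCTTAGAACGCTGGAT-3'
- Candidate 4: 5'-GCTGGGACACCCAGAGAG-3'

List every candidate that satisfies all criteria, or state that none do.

Candidate 2 and Candidate 3.

Candidate 1 (21 nt, A=7 T=8 G=2 C=4): Tm = 64.9 + 41·(6 − 16.4)/21 = 44.6°C ✓; length 21, outside 13–20 ✗; longest run = 2 ✓; 3' end AAC has 1 G/C ✓ — fails.
Candidate 2 (15 nt, A=4 T=1 G=6 C=4): Tm = 64.9 + 41·(10 − 16.4)/15 = 47.4°C ✓; length 15 ✓; longest run = 3 ✓; 3' end GAT has 1 G/C ✓ — passes.
Candidate 3 (18 nt, A=4 T=6 G=4 C=4): Tm = 64.9 + 41·(8 − 16.4)/18 = 45.8°C ✓; length 18 ✓; longest run = 2 ✓; 3' end GAT has 1 G/C ✓ — passes.
Candidate 4 (18 nt, A=5 T=1 G=7 C=5): Tm = 64.9 + 41·(12 − 16.4)/18 = 54.9°C, outside 42.7–53.6°C ✗; length 18 ✓; longest run = 3 ✓; 3' end GAG has 2 G/C ✓ — fails.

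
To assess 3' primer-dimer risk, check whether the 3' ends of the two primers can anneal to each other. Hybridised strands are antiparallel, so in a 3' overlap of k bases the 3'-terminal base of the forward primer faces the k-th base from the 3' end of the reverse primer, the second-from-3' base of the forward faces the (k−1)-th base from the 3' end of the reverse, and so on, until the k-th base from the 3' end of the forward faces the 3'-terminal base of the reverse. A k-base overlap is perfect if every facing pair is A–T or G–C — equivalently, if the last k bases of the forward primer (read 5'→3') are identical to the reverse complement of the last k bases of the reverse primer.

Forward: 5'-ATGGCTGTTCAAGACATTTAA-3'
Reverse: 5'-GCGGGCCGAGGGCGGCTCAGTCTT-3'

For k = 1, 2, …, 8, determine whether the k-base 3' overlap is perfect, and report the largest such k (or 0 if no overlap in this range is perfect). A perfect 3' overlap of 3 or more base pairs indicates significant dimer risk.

Longest perfect overlap: 2 complementary base pairs; below the dimer-risk threshold (threshold 3).

Last 8 bases (5'→3') — forward …ACATTTAA, reverse …TCAGTCTT.
Reverse complement of the reverse primer's last 8 bases: AAGACTGA; its first k bases are the reverse complement of the reverse primer's last k bases, so a perfect k-base overlap needs the forward primer's last k bases to equal them.
Comparing (forward last k vs required): k=1: A vs A ✓; k=2: AA vs AA ✓; k=3: TAA vs AAG ✗; k=4: TTAA vs AAGA ✗; k=5: TTTAA vs AAGAC ✗; k=6: ATTTAA vs AAGACT ✗; k=7: CATTTAA vs AAGACTG ✗; k=8: ACATTTAA vs AAGACTGA ✗.
Perfect overlaps at k = 1, 2; the largest is 2.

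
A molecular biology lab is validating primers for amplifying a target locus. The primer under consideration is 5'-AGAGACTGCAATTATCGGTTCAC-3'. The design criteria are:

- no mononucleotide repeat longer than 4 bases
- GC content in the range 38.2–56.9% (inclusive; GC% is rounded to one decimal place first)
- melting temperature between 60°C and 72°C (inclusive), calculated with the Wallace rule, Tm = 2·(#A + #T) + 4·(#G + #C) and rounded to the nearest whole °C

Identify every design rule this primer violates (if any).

Base counts: A=7, T=6, G=5, C=5 (length 23).
homopolymer run: longest run = 2 ✓
GC content: GC 10/23 = 43.5% ✓
Tm: Tm = 2·13 + 4·10 = 66°C ✓

Meets all criteria.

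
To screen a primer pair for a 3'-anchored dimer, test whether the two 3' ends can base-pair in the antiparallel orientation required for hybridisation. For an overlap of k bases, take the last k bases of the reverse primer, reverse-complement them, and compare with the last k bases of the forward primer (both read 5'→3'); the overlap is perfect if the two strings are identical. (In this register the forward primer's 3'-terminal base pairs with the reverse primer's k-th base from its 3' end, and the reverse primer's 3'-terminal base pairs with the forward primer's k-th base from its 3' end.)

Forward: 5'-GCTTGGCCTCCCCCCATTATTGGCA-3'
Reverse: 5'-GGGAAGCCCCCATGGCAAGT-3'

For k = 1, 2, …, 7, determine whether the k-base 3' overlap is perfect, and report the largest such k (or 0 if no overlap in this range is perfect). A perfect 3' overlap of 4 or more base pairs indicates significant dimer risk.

Last 7 bases (5'→3') — forward …ATTGGCA, reverse …GGCAAGT.
Reverse complement of the reverse primer's last 7 bases: ACTTGCC; its first k bases are the reverse complement of the reverse primer's last k bases, so a perfect k-base overlap needs the forward primer's last k bases to equal them.
Comparing (forward last k vs required): k=1: A vs A ✓; k=2: CA vs AC ✗; k=3: GCA vs ACT ✗; k=4: GGCA vs ACTT ✗; k=5: TGGCA vs ACTTG ✗; k=6: TTGGCA vs ACTTGC ✗; k=7: ATTGGCA vs ACTTGCC ✗.
Only k = 1 is perfect, so the longest perfect 3' overlap is 1.

Longest perfect overlap: 1 complementary base pair; below the dimer-risk threshold (threshold 4).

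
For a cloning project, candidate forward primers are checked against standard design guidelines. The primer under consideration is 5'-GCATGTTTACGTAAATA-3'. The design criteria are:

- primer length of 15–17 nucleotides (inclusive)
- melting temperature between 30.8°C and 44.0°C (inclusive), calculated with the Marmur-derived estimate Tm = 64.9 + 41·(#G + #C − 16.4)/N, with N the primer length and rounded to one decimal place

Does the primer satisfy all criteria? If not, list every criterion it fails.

Meets all criteria.

Base counts: A=6, T=6, G=3, C=2 (length 17).
length: length 17 ✓
Tm: Tm = 64.9 + 41·(5 − 16.4)/17 = 37.4°C ✓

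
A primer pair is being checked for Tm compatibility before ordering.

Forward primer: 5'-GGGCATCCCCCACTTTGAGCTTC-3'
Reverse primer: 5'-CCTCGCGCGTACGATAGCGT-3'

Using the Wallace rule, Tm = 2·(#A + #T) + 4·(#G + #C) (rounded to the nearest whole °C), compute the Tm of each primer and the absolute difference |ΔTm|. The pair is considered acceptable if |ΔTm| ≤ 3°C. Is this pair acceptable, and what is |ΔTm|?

|ΔTm| = 8°C; the pair is not acceptable.

Forward: A=3 T=6 G=5 C=9 → Tm = 2·9 + 4·14 = 74°C.
Reverse: A=3 T=4 G=6 C=7 → Tm = 2·7 + 4·13 = 66°C.
|ΔTm| = |74 − 66| = 8°C, > 3°C.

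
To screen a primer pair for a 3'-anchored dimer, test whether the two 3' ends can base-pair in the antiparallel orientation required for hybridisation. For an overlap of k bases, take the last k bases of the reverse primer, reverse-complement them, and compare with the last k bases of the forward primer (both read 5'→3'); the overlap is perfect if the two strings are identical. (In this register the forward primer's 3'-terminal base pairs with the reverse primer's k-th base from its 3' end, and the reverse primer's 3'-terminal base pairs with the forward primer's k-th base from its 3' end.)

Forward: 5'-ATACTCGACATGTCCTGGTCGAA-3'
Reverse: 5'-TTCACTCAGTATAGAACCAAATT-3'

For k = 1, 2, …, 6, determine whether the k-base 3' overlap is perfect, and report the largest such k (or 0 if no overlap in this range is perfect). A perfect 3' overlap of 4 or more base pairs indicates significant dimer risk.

Longest perfect overlap: 2 complementary base pairs; below the dimer-risk threshold (threshold 4).

Last 6 bases (5'→3') — forward …GTCGAA, reverse …CAAATT.
Reverse complement of the reverse primer's last 6 bases: AATTTG; its first k bases are the reverse complement of the reverse primer's last k bases, so a perfect k-base overlap needs the forward primer's last k bases to equal them.
Comparing (forward last k vs required): k=1: A vs A ✓; k=2: AA vs AA ✓; k=3: GAA vs AAT ✗; k=4: CGAA vs AATT ✗; k=5: TCGAA vs AATTT ✗; k=6: GTCGAA vs AATTTG ✗.
Perfect overlaps at k = 1, 2; the largest is 2.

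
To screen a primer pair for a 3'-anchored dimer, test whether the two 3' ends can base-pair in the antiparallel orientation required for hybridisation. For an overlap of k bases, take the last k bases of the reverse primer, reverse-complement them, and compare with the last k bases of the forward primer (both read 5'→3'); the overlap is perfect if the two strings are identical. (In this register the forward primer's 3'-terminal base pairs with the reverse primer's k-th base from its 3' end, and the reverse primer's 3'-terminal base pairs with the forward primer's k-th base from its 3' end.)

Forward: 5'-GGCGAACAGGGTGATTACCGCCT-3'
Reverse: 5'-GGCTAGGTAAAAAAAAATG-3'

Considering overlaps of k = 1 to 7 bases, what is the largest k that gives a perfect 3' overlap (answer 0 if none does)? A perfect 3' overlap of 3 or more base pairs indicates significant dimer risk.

Last 7 bases (5'→3') — forward …ACCGCCT, reverse …AAAAATG.
Reverse complement of the reverse primer's last 7 bases: CATTTTT; its first k bases are the reverse complement of the reverse primer's last k bases, so a perfect k-base overlap needs the forward primer's last k bases to equal them.
Comparing (forward last k vs required): k=1: T vs C ✗; k=2: CT vs CA ✗; k=3: CCT vs CAT ✗; k=4: GCCT vs CATT ✗; k=5: CGCCT vs CATTT ✗; k=6: CCGCCT vs CATTTT ✗; k=7: ACCGCCT vs CATTTTT ✗.
No overlap length from 1 to 7 is perfect, so the longest perfect 3' overlap is 0.

Longest perfect overlap: 0 complementary base pairs; below the dimer-risk threshold (threshold 3).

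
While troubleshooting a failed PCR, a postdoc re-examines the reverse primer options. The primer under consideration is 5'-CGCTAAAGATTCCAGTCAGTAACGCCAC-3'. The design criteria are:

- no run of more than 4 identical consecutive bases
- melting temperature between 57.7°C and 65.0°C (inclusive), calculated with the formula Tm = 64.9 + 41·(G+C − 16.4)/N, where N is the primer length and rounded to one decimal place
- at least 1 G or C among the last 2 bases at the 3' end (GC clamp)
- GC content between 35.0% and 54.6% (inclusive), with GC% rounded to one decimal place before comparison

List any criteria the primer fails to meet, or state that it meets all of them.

Meets all criteria.

Base counts: A=9, T=5, G=5, C=9 (length 28).
homopolymer run: longest run = 3 ✓
Tm: Tm = 64.9 + 41·(14 − 16.4)/28 = 61.4°C ✓
GC clamp: 3' end AC has 1 G/C ✓
GC content: GC 14/28 = 50.0% ✓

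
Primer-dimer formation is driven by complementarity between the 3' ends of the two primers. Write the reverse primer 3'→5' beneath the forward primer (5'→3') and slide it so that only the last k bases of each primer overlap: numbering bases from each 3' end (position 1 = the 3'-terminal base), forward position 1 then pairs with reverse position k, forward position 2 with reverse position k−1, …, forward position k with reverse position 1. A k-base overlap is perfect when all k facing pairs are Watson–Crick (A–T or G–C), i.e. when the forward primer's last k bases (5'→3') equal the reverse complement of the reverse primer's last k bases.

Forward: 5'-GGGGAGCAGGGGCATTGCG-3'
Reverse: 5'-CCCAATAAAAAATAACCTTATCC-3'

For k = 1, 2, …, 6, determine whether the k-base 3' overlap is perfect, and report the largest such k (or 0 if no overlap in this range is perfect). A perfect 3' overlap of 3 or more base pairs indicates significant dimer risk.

Last 6 bases (5'→3') — forward …ATTGCG, reverse …TTATCC.
Reverse complement of the reverse primer's last 6 bases: GGATAA; its first k bases are the reverse complement of the reverse primer's last k bases, so a perfect k-base overlap needs the forward primer's last k bases to equal them.
Comparing (forward last k vs required): k=1: G vs G ✓; k=2: CG vs GG ✗; k=3: GCG vs GGA ✗; k=4: TGCG vs GGAT ✗; k=5: TTGCG vs GGATA ✗; k=6: ATTGCG vs GGATAA ✗.
Only k = 1 is perfect, so the longest perfect 3' overlap is 1.

Longest perfect overlap: 1 complementary base pair; below the dimer-risk threshold (threshold 3).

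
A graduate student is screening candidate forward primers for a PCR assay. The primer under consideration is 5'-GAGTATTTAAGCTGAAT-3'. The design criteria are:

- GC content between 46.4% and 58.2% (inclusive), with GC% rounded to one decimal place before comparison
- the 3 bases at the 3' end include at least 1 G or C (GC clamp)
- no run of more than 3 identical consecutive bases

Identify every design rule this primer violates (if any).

Fails: GC content, GC clamp.

Base counts: A=6, T=6, G=4, C=1 (length 17).
GC content: GC 5/17 = 29.4%, outside 46.4–58.2% ✗
GC clamp: 3' end AAT has 0 G/C, need ≥1 ✗
homopolymer run: longest run = 3 ✓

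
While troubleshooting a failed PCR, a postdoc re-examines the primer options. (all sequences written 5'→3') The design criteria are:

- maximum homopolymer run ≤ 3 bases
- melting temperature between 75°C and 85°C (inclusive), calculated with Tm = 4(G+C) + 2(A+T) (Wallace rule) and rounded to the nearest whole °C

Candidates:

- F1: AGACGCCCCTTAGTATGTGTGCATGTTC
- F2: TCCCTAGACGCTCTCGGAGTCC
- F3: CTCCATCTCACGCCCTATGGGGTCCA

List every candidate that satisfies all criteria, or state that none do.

F1 (28 nt, A=5 T=9 G=7 C=7): longest run = 4, exceeds 3 ✗; Tm = 2·14 + 4·14 = 84°C ✓ — fails.
F2 (22 nt, A=3 T=5 G=5 C=9): longest run = 3 ✓; Tm = 2·8 + 4·14 = 72°C, outside 75–85°C ✗ — fails.
F3 (26 nt, A=4 T=6 G=5 C=11): longest run = 4, exceeds 3 ✗; Tm = 2·10 + 4·16 = 84°C ✓ — fails.

None of the candidates satisfy all criteria.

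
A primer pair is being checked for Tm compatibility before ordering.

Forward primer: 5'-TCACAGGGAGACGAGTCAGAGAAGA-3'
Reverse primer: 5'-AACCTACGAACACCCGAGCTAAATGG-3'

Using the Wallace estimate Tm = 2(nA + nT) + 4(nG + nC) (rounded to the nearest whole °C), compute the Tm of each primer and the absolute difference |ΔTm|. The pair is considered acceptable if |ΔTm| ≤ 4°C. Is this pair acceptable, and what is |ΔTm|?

|ΔTm| = 2°C; the pair is acceptable.

Forward: A=10 T=2 G=9 C=4 → Tm = 2·12 + 4·13 = 76°C.
Reverse: A=10 T=3 G=5 C=8 → Tm = 2·13 + 4·13 = 78°C.
|ΔTm| = |76 − 78| = 2°C, ≤ 4°C.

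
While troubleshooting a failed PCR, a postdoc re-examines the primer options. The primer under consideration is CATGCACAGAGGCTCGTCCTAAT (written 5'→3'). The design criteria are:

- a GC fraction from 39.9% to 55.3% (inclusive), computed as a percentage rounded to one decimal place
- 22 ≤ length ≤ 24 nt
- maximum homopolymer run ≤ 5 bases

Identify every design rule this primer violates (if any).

Meets all criteria.

Base counts: A=6, T=5, G=5, C=7 (length 23).
GC content: GC 12/23 = 52.2% ✓
length: length 23 ✓
homopolymer run: longest run = 2 ✓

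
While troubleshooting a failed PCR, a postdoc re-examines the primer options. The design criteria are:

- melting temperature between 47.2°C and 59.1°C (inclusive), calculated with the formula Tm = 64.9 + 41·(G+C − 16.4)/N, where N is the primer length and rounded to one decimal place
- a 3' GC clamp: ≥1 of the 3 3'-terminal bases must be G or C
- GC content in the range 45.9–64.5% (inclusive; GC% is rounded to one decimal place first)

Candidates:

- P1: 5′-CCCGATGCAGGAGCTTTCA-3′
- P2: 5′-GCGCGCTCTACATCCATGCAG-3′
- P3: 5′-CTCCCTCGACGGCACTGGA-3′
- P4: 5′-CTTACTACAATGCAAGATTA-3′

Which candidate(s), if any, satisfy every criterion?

P1 and P2.

P1 (19 nt, A=4 T=4 G=5 C=6): Tm = 64.9 + 41·(11 − 16.4)/19 = 53.2°C ✓; 3' end TCA has 1 G/C ✓; GC 11/19 = 57.9% ✓ — passes.
P2 (21 nt, A=4 T=4 G=5 C=8): Tm = 64.9 + 41·(13 − 16.4)/21 = 58.3°C ✓; 3' end CAG has 2 G/C ✓; GC 13/21 = 61.9% ✓ — passes.
P3 (19 nt, A=3 T=3 G=5 C=8): Tm = 64.9 + 41·(13 − 16.4)/19 = 57.6°C ✓; 3' end GGA has 2 G/C ✓; GC 13/19 = 68.4%, outside 45.9–64.5% ✗ — fails.
P4 (20 nt, A=8 T=6 G=2 C=4): Tm = 64.9 + 41·(6 − 16.4)/20 = 43.6°C, outside 47.2–59.1°C ✗; 3' end TTA has 0 G/C, need ≥1 ✗; GC 6/20 = 30.0%, outside 45.9–64.5% ✗ — fails.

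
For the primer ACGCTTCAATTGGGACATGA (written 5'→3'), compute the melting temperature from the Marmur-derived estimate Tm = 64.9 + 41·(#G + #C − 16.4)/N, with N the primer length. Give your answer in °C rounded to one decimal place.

49.7°C

Base counts: A=6, T=5, G=5, C=4; G+C = 9, N = 20.
Tm = 64.9 + 41·(9 − 16.4)/20 = 64.9 + -303.40/20 = 49.7°C.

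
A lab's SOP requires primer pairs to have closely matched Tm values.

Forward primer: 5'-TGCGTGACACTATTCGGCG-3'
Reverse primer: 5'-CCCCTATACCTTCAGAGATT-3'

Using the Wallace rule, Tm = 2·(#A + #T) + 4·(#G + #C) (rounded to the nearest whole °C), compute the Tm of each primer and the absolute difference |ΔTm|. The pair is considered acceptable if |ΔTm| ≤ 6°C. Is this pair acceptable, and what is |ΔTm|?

|ΔTm| = 2°C; the pair is acceptable.

Forward: A=3 T=5 G=6 C=5 → Tm = 2·8 + 4·11 = 60°C.
Reverse: A=5 T=6 G=2 C=7 → Tm = 2·11 + 4·9 = 58°C.
|ΔTm| = |60 − 58| = 2°C, ≤ 6°C.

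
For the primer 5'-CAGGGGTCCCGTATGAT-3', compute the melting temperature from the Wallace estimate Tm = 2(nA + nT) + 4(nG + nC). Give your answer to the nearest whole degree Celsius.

Base counts: A=3, T=4, G=6, C=4 (length 17).
Tm = 2·(3+4) + 4·(6+4) = 2·7 + 4·10 = 14 + 40 = 54°C.

54°C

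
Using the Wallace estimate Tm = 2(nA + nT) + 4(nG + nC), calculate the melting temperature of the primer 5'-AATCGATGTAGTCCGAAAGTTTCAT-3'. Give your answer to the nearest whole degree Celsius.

68°C

Base counts: A=8, T=8, G=5, C=4 (length 25).
Tm = 2·(8+8) + 4·(5+4) = 2·16 + 4·9 = 32 + 36 = 68°C.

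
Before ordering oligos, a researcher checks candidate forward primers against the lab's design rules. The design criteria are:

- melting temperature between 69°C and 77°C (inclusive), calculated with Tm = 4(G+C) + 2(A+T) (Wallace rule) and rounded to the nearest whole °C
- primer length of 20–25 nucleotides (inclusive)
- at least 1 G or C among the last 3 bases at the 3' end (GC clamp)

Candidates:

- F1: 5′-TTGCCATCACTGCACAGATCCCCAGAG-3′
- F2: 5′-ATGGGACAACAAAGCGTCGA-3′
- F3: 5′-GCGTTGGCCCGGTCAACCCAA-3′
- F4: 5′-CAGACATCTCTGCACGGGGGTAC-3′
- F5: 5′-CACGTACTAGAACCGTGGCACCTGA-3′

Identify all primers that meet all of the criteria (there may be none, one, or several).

F3 and F4.

F1 (27 nt, A=7 T=5 G=5 C=10): Tm = 2·12 + 4·15 = 84°C, outside 69–77°C ✗; length 27, outside 20–25 ✗; 3' end GAG has 2 G/C ✓ — fails.
F2 (20 nt, A=8 T=2 G=6 C=4): Tm = 2·10 + 4·10 = 60°C, outside 69–77°C ✗; length 20 ✓; 3' end CGA has 2 G/C ✓ — fails.
F3 (21 nt, A=4 T=3 G=6 C=8): Tm = 2·7 + 4·14 = 70°C ✓; length 21 ✓; 3' end CAA has 1 G/C ✓ — passes.
F4 (23 nt, A=5 T=4 G=7 C=7): Tm = 2·9 + 4·14 = 74°C ✓; length 23 ✓; 3' end TAC has 1 G/C ✓ — passes.
F5 (25 nt, A=7 T=4 G=6 C=8): Tm = 2·11 + 4·14 = 78°C, outside 69–77°C ✗; length 25 ✓; 3' end TGA has 1 G/C ✓ — fails.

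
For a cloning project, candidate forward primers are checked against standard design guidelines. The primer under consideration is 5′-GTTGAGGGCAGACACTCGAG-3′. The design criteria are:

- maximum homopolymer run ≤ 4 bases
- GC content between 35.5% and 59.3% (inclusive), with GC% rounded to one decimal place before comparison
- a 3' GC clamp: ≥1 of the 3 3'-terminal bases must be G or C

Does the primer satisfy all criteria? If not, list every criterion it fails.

Fails: GC content.

Base counts: A=5, T=3, G=8, C=4 (length 20).
homopolymer run: longest run = 3 ✓
GC content: GC 12/20 = 60.0%, outside 35.5–59.3% ✗
GC clamp: 3' end GAG has 2 G/C ✓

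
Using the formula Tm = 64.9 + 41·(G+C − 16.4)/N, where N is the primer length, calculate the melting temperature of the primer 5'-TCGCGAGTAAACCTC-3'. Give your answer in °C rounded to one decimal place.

Base counts: A=4, T=3, G=3, C=5; G+C = 8, N = 15.
Tm = 64.9 + 41·(8 − 16.4)/15 = 64.9 + -344.40/15 = 41.9°C.

41.9°C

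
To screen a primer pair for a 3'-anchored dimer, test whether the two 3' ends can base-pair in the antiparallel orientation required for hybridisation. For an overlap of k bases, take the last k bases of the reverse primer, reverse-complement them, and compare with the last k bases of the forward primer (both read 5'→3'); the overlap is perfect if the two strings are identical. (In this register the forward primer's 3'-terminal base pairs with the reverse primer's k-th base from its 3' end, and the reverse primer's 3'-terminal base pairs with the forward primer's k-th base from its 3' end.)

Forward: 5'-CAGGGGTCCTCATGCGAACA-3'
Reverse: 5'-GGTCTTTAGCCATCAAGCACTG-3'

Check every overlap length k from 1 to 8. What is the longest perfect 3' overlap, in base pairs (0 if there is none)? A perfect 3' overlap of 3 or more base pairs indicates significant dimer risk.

Last 8 bases (5'→3') — forward …TGCGAACA, reverse …AAGCACTG.
Reverse complement of the reverse primer's last 8 bases: CAGTGCTT; its first k bases are the reverse complement of the reverse primer's last k bases, so a perfect k-base overlap needs the forward primer's last k bases to equal them.
Comparing (forward last k vs required): k=1: A vs C ✗; k=2: CA vs CA ✓; k=3: ACA vs CAG ✗; k=4: AACA vs CAGT ✗; k=5: GAACA vs CAGTG ✗; k=6: CGAACA vs CAGTGC ✗; k=7: GCGAACA vs CAGTGCT ✗; k=8: TGCGAACA vs CAGTGCTT ✗.
Only k = 2 is perfect, so the longest perfect 3' overlap is 2.

Longest perfect overlap: 2 complementary base pairs; below the dimer-risk threshold (threshold 3).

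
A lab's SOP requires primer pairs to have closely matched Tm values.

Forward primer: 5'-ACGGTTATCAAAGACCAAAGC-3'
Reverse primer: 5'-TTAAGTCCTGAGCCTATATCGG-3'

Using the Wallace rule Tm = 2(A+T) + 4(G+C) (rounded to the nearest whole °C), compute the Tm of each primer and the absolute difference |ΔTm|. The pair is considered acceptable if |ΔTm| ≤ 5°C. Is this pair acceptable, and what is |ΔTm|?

Forward: A=9 T=3 G=4 C=5 → Tm = 2·12 + 4·9 = 60°C.
Reverse: A=5 T=7 G=5 C=5 → Tm = 2·12 + 4·10 = 64°C.
|ΔTm| = |60 − 64| = 4°C, ≤ 5°C.

|ΔTm| = 4°C; the pair is acceptable.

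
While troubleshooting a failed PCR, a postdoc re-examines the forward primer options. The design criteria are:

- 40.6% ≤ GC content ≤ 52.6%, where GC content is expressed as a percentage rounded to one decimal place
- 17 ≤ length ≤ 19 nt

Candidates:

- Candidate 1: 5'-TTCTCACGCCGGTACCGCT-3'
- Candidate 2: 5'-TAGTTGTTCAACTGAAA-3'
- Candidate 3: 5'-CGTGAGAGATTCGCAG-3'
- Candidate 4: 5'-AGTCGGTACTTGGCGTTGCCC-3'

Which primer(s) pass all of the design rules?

None of the candidates satisfy all criteria.

Candidate 1 (19 nt, A=2 T=5 G=4 C=8): GC 12/19 = 63.2%, outside 40.6–52.6% ✗; length 19 ✓ — fails.
Candidate 2 (17 nt, A=6 T=6 G=3 C=2): GC 5/17 = 29.4%, outside 40.6–52.6% ✗; length 17 ✓ — fails.
Candidate 3 (16 nt, A=4 T=3 G=6 C=3): GC 9/16 = 56.3%, outside 40.6–52.6% ✗; length 16, outside 17–19 ✗ — fails.
Candidate 4 (21 nt, A=2 T=6 G=7 C=6): GC 13/21 = 61.9%, outside 40.6–52.6% ✗; length 21, outside 17–19 ✗ — fails.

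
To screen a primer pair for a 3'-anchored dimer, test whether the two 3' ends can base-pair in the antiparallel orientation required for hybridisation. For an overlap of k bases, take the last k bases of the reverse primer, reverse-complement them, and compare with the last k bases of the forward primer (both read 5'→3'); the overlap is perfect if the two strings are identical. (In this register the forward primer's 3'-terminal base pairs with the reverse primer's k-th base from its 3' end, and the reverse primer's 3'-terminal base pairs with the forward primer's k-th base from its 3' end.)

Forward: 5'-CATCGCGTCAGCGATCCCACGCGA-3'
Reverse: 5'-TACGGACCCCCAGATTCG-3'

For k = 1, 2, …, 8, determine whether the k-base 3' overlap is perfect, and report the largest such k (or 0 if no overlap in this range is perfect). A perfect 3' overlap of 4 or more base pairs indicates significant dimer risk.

Last 8 bases (5'→3') — forward …CCACGCGA, reverse …CAGATTCG.
Reverse complement of the reverse primer's last 8 bases: CGAATCTG; its first k bases are the reverse complement of the reverse primer's last k bases, so a perfect k-base overlap needs the forward primer's last k bases to equal them.
Comparing (forward last k vs required): k=1: A vs C ✗; k=2: GA vs CG ✗; k=3: CGA vs CGA ✓; k=4: GCGA vs CGAA ✗; k=5: CGCGA vs CGAAT ✗; k=6: ACGCGA vs CGAATC ✗; k=7: CACGCGA vs CGAATCT ✗; k=8: CCACGCGA vs CGAATCTG ✗.
Only k = 3 is perfect, so the longest perfect 3' overlap is 3.

Longest perfect overlap: 3 complementary base pairs; below the dimer-risk threshold (threshold 4).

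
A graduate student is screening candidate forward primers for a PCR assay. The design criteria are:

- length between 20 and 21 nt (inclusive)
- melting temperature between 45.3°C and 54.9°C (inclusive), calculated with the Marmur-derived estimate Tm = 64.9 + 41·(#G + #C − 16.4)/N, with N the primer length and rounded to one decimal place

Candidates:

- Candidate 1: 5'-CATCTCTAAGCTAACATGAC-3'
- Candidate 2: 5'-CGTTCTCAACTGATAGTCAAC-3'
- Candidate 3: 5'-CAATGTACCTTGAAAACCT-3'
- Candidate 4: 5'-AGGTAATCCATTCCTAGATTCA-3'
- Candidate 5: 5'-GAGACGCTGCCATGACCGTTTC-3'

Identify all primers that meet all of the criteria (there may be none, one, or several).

Candidate 1 and Candidate 2.

Candidate 1 (20 nt, A=7 T=5 G=2 C=6): length 20 ✓; Tm = 64.9 + 41·(8 − 16.4)/20 = 47.7°C ✓ — passes.
Candidate 2 (21 nt, A=6 T=6 G=3 C=6): length 21 ✓; Tm = 64.9 + 41·(9 − 16.4)/21 = 50.5°C ✓ — passes.
Candidate 3 (19 nt, A=7 T=5 G=2 C=5): length 19, outside 20–21 ✗; Tm = 64.9 + 41·(7 − 16.4)/19 = 44.6°C, outside 45.3–54.9°C ✗ — fails.
Candidate 4 (22 nt, A=7 T=7 G=3 C=5): length 22, outside 20–21 ✗; Tm = 64.9 + 41·(8 − 16.4)/22 = 49.2°C ✓ — fails.
Candidate 5 (22 nt, A=4 T=5 G=6 C=7): length 22, outside 20–21 ✗; Tm = 64.9 + 41·(13 − 16.4)/22 = 58.6°C, outside 45.3–54.9°C ✗ — fails.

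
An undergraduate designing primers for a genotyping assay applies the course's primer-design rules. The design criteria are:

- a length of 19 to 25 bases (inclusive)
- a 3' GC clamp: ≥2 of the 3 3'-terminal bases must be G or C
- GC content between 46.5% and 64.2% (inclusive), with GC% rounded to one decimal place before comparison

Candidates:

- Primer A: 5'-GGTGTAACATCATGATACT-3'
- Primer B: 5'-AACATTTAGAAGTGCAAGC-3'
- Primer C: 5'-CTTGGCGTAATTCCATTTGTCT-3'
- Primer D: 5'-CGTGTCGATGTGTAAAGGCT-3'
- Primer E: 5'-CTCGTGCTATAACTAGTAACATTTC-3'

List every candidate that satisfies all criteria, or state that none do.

Primer A (19 nt, A=6 T=6 G=4 C=3): length 19 ✓; 3' end ACT has 1 G/C, need ≥2 ✗; GC 7/19 = 36.8%, outside 46.5–64.2% ✗ — fails.
Primer B (19 nt, A=8 T=4 G=4 C=3): length 19 ✓; 3' end AGC has 2 G/C ✓; GC 7/19 = 36.8%, outside 46.5–64.2% ✗ — fails.
Primer C (22 nt, A=3 T=10 G=4 C=5): length 22 ✓; 3' end TCT has 1 G/C, need ≥2 ✗; GC 9/22 = 40.9%, outside 46.5–64.2% ✗ — fails.
Primer D (20 nt, A=4 T=6 G=7 C=3): length 20 ✓; 3' end GCT has 2 G/C ✓; GC 10/20 = 50.0% ✓ — passes.
Primer E (25 nt, A=7 T=9 G=3 C=6): length 25 ✓; 3' end TTC has 1 G/C, need ≥2 ✗; GC 9/25 = 36.0%, outside 46.5–64.2% ✗ — fails.

Primer D only.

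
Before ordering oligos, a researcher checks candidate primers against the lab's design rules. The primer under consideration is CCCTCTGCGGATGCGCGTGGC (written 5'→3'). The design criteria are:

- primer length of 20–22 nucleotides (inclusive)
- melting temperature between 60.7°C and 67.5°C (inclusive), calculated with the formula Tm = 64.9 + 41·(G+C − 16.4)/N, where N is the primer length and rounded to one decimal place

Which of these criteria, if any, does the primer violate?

Base counts: A=1, T=4, G=8, C=8 (length 21).
length: length 21 ✓
Tm: Tm = 64.9 + 41·(16 − 16.4)/21 = 64.1°C ✓

Meets all criteria.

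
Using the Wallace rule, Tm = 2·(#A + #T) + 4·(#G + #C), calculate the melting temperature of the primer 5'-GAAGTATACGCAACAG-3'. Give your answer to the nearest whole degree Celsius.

Base counts: A=7, T=2, G=4, C=3 (length 16).
Tm = 2·(7+2) + 4·(4+3) = 2·9 + 4·7 = 18 + 28 = 46°C.

46°C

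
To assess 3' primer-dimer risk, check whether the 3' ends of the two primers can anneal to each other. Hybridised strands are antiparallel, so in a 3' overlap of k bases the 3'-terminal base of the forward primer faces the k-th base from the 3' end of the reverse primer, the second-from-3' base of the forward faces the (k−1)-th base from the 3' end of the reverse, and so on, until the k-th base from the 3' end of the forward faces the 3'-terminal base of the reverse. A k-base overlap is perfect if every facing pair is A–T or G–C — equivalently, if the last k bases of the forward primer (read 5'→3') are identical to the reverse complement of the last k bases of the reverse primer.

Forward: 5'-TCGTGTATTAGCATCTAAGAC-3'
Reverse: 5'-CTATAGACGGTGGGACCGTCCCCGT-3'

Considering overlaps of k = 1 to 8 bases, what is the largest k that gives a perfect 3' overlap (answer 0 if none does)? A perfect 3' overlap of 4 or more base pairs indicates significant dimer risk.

Longest perfect overlap: 2 complementary base pairs; below the dimer-risk threshold (threshold 4).

Last 8 bases (5'→3') — forward …TCTAAGAC, reverse …GTCCCCGT.
Reverse complement of the reverse primer's last 8 bases: ACGGGGAC; its first k bases are the reverse complement of the reverse primer's last k bases, so a perfect k-base overlap needs the forward primer's last k bases to equal them.
Comparing (forward last k vs required): k=1: C vs A ✗; k=2: AC vs AC ✓; k=3: GAC vs ACG ✗; k=4: AGAC vs ACGG ✗; k=5: AAGAC vs ACGGG ✗; k=6: TAAGAC vs ACGGGG ✗; k=7: CTAAGAC vs ACGGGGA ✗; k=8: TCTAAGAC vs ACGGGGAC ✗.
Only k = 2 is perfect, so the longest perfect 3' overlap is 2.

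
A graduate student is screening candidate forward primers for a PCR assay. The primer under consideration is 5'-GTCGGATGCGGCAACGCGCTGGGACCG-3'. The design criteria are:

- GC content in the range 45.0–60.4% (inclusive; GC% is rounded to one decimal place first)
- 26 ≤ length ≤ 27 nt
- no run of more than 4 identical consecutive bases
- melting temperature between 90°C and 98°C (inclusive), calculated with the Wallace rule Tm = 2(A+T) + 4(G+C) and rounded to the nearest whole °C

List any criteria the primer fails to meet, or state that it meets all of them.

Fails: GC content.

Base counts: A=4, T=3, G=12, C=8 (length 27).
GC content: GC 20/27 = 74.1%, outside 45.0–60.4% ✗
length: length 27 ✓
homopolymer run: longest run = 3 ✓
Tm: Tm = 2·7 + 4·20 = 94°C ✓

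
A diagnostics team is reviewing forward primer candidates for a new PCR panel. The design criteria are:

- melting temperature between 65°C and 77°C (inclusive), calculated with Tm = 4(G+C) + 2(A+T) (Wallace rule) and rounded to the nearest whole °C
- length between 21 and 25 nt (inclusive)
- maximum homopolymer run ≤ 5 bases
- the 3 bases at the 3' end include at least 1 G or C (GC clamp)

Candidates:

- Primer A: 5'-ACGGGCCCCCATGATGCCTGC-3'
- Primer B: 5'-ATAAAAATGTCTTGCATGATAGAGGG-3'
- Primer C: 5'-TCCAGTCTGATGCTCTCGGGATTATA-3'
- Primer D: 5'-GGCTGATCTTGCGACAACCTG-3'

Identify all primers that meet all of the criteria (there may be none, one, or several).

Primer A (21 nt, A=3 T=3 G=6 C=9): Tm = 2·6 + 4·15 = 72°C ✓; length 21 ✓; longest run = 5 ✓; 3' end TGC has 2 G/C ✓ — passes.
Primer B (26 nt, A=10 T=7 G=7 C=2): Tm = 2·17 + 4·9 = 70°C ✓; length 26, outside 21–25 ✗; longest run = 5 ✓; 3' end GGG has 3 G/C ✓ — fails.
Primer C (26 nt, A=5 T=9 G=6 C=6): Tm = 2·14 + 4·12 = 76°C ✓; length 26, outside 21–25 ✗; longest run = 3 ✓; 3' end ATA has 0 G/C, need ≥1 ✗ — fails.
Primer D (21 nt, A=4 T=5 G=6 C=6): Tm = 2·9 + 4·12 = 66°C ✓; length 21 ✓; longest run = 2 ✓; 3' end CTG has 2 G/C ✓ — passes.

Primer A and Primer D.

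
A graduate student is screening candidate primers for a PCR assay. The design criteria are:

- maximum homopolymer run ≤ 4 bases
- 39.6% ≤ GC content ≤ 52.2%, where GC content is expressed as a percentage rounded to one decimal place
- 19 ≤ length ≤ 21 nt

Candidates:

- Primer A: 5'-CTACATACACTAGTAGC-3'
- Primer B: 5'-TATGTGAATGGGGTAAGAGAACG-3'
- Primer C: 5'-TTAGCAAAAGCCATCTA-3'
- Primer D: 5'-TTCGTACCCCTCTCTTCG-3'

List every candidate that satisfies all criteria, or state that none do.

None of the candidates satisfy all criteria.

Primer A (17 nt, A=6 T=4 G=2 C=5): longest run = 1 ✓; GC 7/17 = 41.2% ✓; length 17, outside 19–21 ✗ — fails.
Primer B (23 nt, A=8 T=5 G=9 C=1): longest run = 4 ✓; GC 10/23 = 43.5% ✓; length 23, outside 19–21 ✗ — fails.
Primer C (17 nt, A=7 T=4 G=2 C=4): longest run = 4 ✓; GC 6/17 = 35.3%, outside 39.6–52.2% ✗; length 17, outside 19–21 ✗ — fails.
Primer D (18 nt, A=1 T=7 G=2 C=8): longest run = 4 ✓; GC 10/18 = 55.6%, outside 39.6–52.2% ✗; length 18, outside 19–21 ✗ — fails.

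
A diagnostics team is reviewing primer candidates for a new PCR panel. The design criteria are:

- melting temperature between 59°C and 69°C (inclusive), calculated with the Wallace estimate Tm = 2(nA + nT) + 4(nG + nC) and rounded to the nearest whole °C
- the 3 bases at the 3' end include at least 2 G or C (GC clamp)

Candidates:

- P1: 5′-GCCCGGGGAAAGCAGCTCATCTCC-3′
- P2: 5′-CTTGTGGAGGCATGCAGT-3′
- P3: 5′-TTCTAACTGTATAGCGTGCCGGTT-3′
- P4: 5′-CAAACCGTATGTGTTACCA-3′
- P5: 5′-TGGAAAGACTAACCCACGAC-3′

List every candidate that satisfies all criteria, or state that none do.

P1 (24 nt, A=5 T=3 G=7 C=9): Tm = 2·8 + 4·16 = 80°C, outside 59–69°C ✗; 3' end TCC has 2 G/C ✓ — fails.
P2 (18 nt, A=3 T=5 G=7 C=3): Tm = 2·8 + 4·10 = 56°C, outside 59–69°C ✗; 3' end AGT has 1 G/C, need ≥2 ✗ — fails.
P3 (24 nt, A=4 T=9 G=6 C=5): Tm = 2·13 + 4·11 = 70°C, outside 59–69°C ✗; 3' end GTT has 1 G/C, need ≥2 ✗ — fails.
P4 (19 nt, A=6 T=5 G=3 C=5): Tm = 2·11 + 4·8 = 54°C, outside 59–69°C ✗; 3' end CCA has 2 G/C ✓ — fails.
P5 (20 nt, A=8 T=2 G=4 C=6): Tm = 2·10 + 4·10 = 60°C ✓; 3' end GAC has 2 G/C ✓ — passes.

P5 only.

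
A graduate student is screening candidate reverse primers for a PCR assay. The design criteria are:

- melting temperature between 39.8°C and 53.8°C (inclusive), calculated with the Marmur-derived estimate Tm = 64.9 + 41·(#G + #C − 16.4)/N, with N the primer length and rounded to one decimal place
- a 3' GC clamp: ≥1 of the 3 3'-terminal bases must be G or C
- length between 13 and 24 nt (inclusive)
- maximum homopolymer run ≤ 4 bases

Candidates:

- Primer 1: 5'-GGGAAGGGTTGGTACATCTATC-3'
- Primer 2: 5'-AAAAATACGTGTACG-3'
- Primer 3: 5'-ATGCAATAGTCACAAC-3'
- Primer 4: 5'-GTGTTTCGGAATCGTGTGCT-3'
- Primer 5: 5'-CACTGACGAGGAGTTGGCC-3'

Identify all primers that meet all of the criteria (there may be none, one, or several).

Primer 4 only.

Primer 1 (22 nt, A=5 T=6 G=8 C=3): Tm = 64.9 + 41·(11 − 16.4)/22 = 54.8°C, outside 39.8–53.8°C ✗; 3' end ATC has 1 G/C ✓; length 22 ✓; longest run = 3 ✓ — fails.
Primer 2 (15 nt, A=7 T=3 G=3 C=2): Tm = 64.9 + 41·(5 − 16.4)/15 = 33.7°C, outside 39.8–53.8°C ✗; 3' end ACG has 2 G/C ✓; length 15 ✓; longest run = 5, exceeds 4 ✗ — fails.
Primer 3 (16 nt, A=7 T=3 G=2 C=4): Tm = 64.9 + 41·(6 − 16.4)/16 = 38.3°C, outside 39.8–53.8°C ✗; 3' end AAC has 1 G/C ✓; length 16 ✓; longest run = 2 ✓ — fails.
Primer 4 (20 nt, A=2 T=8 G=7 C=3): Tm = 64.9 + 41·(10 − 16.4)/20 = 51.8°C ✓; 3' end GCT has 2 G/C ✓; length 20 ✓; longest run = 3 ✓ — passes.
Primer 5 (19 nt, A=4 T=3 G=7 C=5): Tm = 64.9 + 41·(12 − 16.4)/19 = 55.4°C, outside 39.8–53.8°C ✗; 3' end GCC has 3 G/C ✓; length 19 ✓; longest run = 2 ✓ — fails.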